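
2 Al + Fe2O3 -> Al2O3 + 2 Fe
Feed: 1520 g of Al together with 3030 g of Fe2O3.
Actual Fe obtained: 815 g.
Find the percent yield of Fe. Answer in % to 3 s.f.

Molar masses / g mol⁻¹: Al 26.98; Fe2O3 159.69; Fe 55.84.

38.5 %

n(Al) = 1520 / 26.98 = 56.34 mol
n(Fe2O3) = 3030 / 159.69 = 18.97 mol
n/ν for Al = 56.34/2 = 28.17
n/ν for Fe2O3 = 18.97/1 = 18.97
Smallest n/ν is Fe2O3 → limiting reagent.
theoretical n(Fe) = (2/1) × 18.97 = 37.94 mol → 2119 g
% yield = 815 / 2119 × 100 = 38.46 %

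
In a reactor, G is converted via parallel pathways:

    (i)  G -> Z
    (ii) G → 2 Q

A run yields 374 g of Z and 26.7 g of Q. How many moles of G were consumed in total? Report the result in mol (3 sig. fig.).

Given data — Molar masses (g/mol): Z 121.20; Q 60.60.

3.31 mol

n(Z) = 374 / 121.20 = 3.086 mol
n(Q) = 26.7 / 60.60 = 0.4406 mol
n(G) via (i) = (1/1)×3.086 = 3.086 mol
n(G) via (ii) = (1/2)×0.4406 = 0.2203 mol
total n(G) = 3.086 + 0.2203 = 3.306 mol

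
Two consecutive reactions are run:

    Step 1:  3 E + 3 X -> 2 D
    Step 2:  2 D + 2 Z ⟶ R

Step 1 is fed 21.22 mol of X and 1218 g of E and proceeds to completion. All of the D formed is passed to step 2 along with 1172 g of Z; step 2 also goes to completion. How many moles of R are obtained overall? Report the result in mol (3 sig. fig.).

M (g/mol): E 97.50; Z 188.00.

3.12 mol

Step 1:
n(X) = 21.22 mol
n(E) = 1218 / 97.50 = 12.49 mol
n/ν → X: 7.073, E: 4.163; E is limiting.
n(D) produced = (2/3) × 12.49 = 8.327 mol
Step 2:
n(D) available = 8.327 mol
n(Z) = 1172 / 188.00 = 6.234 mol
n/ν → D: 4.164, Z: 3.117; Z is limiting.
n(R) = (1/2) × 6.234 = 3.117 mol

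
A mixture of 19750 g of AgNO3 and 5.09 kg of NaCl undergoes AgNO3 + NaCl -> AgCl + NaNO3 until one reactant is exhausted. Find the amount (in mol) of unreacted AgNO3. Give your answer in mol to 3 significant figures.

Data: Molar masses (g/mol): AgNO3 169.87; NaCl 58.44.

n(AgNO3) = 19750 / 169.87 = 116.3 mol
n(NaCl) = 5.090×1000 / 58.44 = 87.10 mol
n/ν → AgNO3: 116.3, NaCl: 87.10; NaCl is limiting.
AgNO3 consumed = (1/1) × 87.10 = 87.10 mol
AgNO3 remaining = 116.3 − 87.10 = 29.20 mol

29.2 mol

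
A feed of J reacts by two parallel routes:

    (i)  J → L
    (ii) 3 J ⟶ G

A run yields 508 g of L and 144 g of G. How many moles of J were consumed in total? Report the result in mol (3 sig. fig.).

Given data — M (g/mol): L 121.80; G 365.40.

5.35 mol

n(L) = 508 / 121.80 = 4.171 mol
n(G) = 144 / 365.40 = 0.3941 mol
n(J) via (i) = (1/1)×4.171 = 4.171 mol
n(J) via (ii) = (3/1)×0.3941 = 1.182 mol
total n(J) = 4.171 + 1.182 = 5.353 mol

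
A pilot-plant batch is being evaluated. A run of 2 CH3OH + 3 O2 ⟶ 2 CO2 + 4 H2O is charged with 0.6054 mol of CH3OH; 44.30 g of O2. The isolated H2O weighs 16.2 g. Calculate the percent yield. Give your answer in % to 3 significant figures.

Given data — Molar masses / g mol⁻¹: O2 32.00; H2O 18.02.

74.2 %

n(CH3OH) = 0.6054 mol
n(O2) = 44.30 / 32.00 = 1.384 mol
n/ν for CH3OH = 0.6054/2 = 0.3027
n/ν for O2 = 1.384/3 = 0.4613
Smallest n/ν is CH3OH → limiting reagent.
theoretical n(H2O) = (4/2) × 0.6054 = 1.211 mol → 21.82 g
% yield = 16.2 / 21.82 × 100 = 74.24 %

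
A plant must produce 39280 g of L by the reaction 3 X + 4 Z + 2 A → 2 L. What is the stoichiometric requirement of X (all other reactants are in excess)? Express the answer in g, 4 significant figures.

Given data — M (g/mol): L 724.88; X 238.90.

19420 g

n(L) = 39280 / 724.88 = 54.19 mol
n(X) = (3/2) × 54.19 = 81.29 mol
mass = 81.29 × 238.90 = 19420 g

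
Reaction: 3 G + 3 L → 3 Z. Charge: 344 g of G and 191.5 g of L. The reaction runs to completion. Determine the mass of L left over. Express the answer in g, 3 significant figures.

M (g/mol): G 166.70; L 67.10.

n(G) = 344.0 / 166.70 = 2.064 mol
n(L) = 191.5 / 67.10 = 2.854 mol
n/ν → G: 0.6880, L: 0.9513; G is limiting.
L consumed = (3/3) × 2.064 = 2.064 mol
L remaining = 2.854 − 2.064 = 0.7900 mol
mass = 0.7900 × 67.10 = 53.01 g

53.0 g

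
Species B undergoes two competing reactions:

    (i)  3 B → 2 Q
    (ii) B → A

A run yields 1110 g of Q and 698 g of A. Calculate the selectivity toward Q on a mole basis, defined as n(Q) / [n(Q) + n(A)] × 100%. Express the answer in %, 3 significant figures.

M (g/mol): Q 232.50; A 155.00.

51.5 %

n(Q) = 1110 / 232.50 = 4.774 mol
n(A) = 698 / 155.00 = 4.503 mol
selectivity = 4.774/(4.774+4.503) × 100 = 51.46 %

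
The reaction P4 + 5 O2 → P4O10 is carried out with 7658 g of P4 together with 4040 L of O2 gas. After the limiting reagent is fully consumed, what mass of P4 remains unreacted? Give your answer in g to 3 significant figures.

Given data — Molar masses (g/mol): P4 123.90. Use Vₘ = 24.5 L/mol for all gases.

n(P4) = 7658 / 123.90 = 61.81 mol
n(O2) = 4040 / 24.5 = 164.9 mol
n/ν → P4: 61.81, O2: 32.98; O2 is limiting.
P4 consumed = (1/5) × 164.9 = 32.98 mol
P4 remaining = 61.81 − 32.98 = 28.83 mol
mass = 28.83 × 123.90 = 3572 g

3570 g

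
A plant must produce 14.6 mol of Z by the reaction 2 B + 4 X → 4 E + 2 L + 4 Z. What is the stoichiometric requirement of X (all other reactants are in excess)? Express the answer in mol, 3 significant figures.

14.6 mol

n(Z) = 14.60 mol
n(X) = (4/4) × 14.60 = 14.60 mol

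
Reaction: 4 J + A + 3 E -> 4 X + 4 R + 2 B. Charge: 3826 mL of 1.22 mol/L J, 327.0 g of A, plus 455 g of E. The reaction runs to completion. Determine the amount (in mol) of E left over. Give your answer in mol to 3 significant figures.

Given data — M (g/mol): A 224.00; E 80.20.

2.17 mol

n(J) = 1.22 × 3826/1000 = 4.668 mol
n(A) = 327.0 / 224.00 = 1.460 mol
n(E) = 455.0 / 80.20 = 5.673 mol
n/ν for J = 4.668/4 = 1.167
n/ν for A = 1.460/1 = 1.460
n/ν for E = 5.673/3 = 1.891
Smallest n/ν is J → limiting reagent.
E consumed = (3/4) × 4.668 = 3.501 mol
E remaining = 5.673 − 3.501 = 2.172 mol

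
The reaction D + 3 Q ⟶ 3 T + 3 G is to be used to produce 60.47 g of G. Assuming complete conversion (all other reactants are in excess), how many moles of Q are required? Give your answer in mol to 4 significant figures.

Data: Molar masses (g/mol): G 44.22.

n(G) = 60.47 / 44.22 = 1.367 mol
n(Q) = (3/3) × 1.367 = 1.367 mol

1.367 mol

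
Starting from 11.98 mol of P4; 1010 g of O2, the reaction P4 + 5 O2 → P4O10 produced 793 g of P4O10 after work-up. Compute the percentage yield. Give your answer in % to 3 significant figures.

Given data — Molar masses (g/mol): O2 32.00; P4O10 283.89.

44.3 %

n(P4) = 11.98 mol
n(O2) = 1010 / 32.00 = 31.56 mol
n/ν → P4: 11.98, O2: 6.312; O2 is limiting.
theoretical n(P4O10) = (1/5) × 31.56 = 6.312 mol → 1792 g
% yield = 793 / 1792 × 100 = 44.25 %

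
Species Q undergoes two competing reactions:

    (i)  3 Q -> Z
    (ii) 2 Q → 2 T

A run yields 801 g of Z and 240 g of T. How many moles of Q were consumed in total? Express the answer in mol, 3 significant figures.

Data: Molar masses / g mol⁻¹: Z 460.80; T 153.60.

n(Z) = 801 / 460.80 = 1.738 mol
n(T) = 240 / 153.60 = 1.563 mol
n(Q) via (i) = (3/1)×1.738 = 5.214 mol
n(Q) via (ii) = (2/2)×1.563 = 1.563 mol
total n(Q) = 5.214 + 1.563 = 6.777 mol

6.78 mol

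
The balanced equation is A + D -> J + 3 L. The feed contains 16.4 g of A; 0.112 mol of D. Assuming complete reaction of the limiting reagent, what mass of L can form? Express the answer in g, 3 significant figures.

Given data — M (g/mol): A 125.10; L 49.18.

n(A) = 16.40 / 125.10 = 0.1311 mol
n(D) = 0.1120 mol
n/ν → A: 0.1311, D: 0.1120; D is limiting.
n(L) = (3/1) × 0.1120 = 0.3360 mol
mass = 0.3360 × 49.18 = 16.52 g

16.5 g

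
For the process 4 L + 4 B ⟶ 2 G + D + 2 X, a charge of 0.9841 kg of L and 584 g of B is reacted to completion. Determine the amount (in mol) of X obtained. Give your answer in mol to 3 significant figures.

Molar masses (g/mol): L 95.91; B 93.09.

n(L) = 0.9841×1000 / 95.91 = 10.26 mol
n(B) = 584.0 / 93.09 = 6.273 mol
n/ν for L = 10.26/4 = 2.565
n/ν for B = 6.273/4 = 1.568
Smallest n/ν is B → limiting reagent.
n(X) = (2/4) × 6.273 = 3.137 mol

3.14 mol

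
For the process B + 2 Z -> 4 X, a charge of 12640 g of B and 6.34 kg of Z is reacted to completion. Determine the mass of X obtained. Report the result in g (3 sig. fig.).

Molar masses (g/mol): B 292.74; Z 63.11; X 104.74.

18100 g

n(B) = 12640 / 292.74 = 43.18 mol
n(Z) = 6.340×1000 / 63.11 = 100.5 mol
n/ν for B = 43.18/1 = 43.18
n/ν for Z = 100.5/2 = 50.25
Smallest n/ν is B → limiting reagent.
n(X) = (4/1) × 43.18 = 172.7 mol
mass = 172.7 × 104.74 = 18090 g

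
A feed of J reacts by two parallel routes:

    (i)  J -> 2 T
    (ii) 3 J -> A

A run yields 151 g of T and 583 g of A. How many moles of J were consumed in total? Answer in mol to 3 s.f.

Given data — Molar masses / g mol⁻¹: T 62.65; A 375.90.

n(T) = 151 / 62.65 = 2.410 mol
n(A) = 583 / 375.90 = 1.551 mol
n(J) via (i) = (1/2)×2.410 = 1.205 mol
n(J) via (ii) = (3/1)×1.551 = 4.653 mol
total n(J) = 1.205 + 4.653 = 5.858 mol

5.86 mol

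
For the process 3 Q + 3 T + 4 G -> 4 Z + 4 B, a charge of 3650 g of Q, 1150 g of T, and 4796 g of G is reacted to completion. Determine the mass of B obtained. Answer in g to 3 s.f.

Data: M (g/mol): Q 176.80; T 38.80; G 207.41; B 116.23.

n(Q) = 3650 / 176.80 = 20.64 mol
n(T) = 1150 / 38.80 = 29.64 mol
n(G) = 4796 / 207.41 = 23.12 mol
n/ν → Q: 6.880, T: 9.880, G: 5.780; G is limiting.
n(B) = (4/4) × 23.12 = 23.12 mol
mass = 23.12 × 116.23 = 2687 g

2690 g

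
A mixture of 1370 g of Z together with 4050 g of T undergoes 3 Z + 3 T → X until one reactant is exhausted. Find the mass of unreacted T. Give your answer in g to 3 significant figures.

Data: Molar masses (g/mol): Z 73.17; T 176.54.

745 g

n(Z) = 1370 / 73.17 = 18.72 mol
n(T) = 4050 / 176.54 = 22.94 mol
n/ν for Z = 18.72/3 = 6.240
n/ν for T = 22.94/3 = 7.647
Smallest n/ν is Z → limiting reagent.
T consumed = (3/3) × 18.72 = 18.72 mol
T remaining = 22.94 − 18.72 = 4.220 mol
mass = 4.220 × 176.54 = 745.0 g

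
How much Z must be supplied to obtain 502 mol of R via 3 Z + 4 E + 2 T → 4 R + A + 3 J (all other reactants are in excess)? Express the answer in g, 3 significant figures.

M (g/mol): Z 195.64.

73700 g

n(R) = 502.0 mol
n(Z) = (3/4) × 502.0 = 376.5 mol
mass = 376.5 × 195.64 = 73660 g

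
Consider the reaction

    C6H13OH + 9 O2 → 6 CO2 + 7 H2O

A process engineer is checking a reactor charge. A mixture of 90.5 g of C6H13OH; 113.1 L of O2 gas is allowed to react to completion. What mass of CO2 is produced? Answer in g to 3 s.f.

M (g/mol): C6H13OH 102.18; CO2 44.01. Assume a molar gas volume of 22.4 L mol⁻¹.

148 g

n(C6H13OH) = 90.50 / 102.18 = 0.8857 mol
n(O2) = 113.1 / 22.4 = 5.049 mol
n/ν for C6H13OH = 0.8857/1 = 0.8857
n/ν for O2 = 5.049/9 = 0.5610
Smallest n/ν is O2 → limiting reagent.
n(CO2) = (6/9) × 5.049 = 3.366 mol
mass = 3.366 × 44.01 = 148.1 g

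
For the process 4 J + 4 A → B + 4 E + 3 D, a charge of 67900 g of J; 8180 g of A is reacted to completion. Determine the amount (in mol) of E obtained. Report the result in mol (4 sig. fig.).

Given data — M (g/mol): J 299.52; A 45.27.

n(J) = 67900 / 299.52 = 226.7 mol
n(A) = 8180 / 45.27 = 180.7 mol
n/ν → J: 56.68, A: 45.18; A is limiting.
n(E) = (4/4) × 180.7 = 180.7 mol

180.7 mol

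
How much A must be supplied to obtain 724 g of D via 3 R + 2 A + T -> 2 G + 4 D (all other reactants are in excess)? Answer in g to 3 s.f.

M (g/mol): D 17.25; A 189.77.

n(D) = 724 / 17.25 = 41.97 mol
n(A) = (2/4) × 41.97 = 20.99 mol
mass = 20.99 × 189.77 = 3983 g

3980 g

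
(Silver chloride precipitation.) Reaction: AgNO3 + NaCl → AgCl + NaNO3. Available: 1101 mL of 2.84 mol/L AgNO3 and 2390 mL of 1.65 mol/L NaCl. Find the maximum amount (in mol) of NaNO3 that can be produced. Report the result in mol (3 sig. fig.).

3.13 mol

n(AgNO3) = 2.84 × 1101/1000 = 3.127 mol
n(NaCl) = 1.65 × 2390/1000 = 3.944 mol
n/ν for AgNO3 = 3.127/1 = 3.127
n/ν for NaCl = 3.944/1 = 3.944
Smallest n/ν is AgNO3 → limiting reagent.
n(NaNO3) = (1/1) × 3.127 = 3.127 mol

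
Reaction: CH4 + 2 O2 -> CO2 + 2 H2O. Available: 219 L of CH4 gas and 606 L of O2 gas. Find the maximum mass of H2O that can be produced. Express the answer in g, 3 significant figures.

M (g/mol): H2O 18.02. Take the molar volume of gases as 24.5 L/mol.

n(CH4) = 219.0 / 24.5 = 8.939 mol
n(O2) = 606.0 / 24.5 = 24.73 mol
n/ν for CH4 = 8.939/1 = 8.939
n/ν for O2 = 24.73/2 = 12.37
Smallest n/ν is CH4 → limiting reagent.
n(H2O) = (2/1) × 8.939 = 17.88 mol
mass = 17.88 × 18.02 = 322.2 g

322 g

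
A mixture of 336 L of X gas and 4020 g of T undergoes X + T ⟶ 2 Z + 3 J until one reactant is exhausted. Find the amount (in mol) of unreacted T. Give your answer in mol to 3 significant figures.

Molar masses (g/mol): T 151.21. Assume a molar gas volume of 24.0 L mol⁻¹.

n(X) = 336.0 / 24.0 = 14.00 mol
n(T) = 4020 / 151.21 = 26.59 mol
n/ν for X = 14.00/1 = 14.00
n/ν for T = 26.59/1 = 26.59
Smallest n/ν is X → limiting reagent.
T consumed = (1/1) × 14.00 = 14.00 mol
T remaining = 26.59 − 14.00 = 12.59 mol

12.6 mol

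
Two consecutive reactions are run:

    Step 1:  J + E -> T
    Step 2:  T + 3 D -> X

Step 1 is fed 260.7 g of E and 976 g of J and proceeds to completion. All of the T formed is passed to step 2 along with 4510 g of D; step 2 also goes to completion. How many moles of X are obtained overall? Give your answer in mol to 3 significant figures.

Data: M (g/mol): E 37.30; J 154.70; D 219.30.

6.31 mol

Step 1:
n(E) = 260.7 / 37.30 = 6.989 mol
n(J) = 976.0 / 154.70 = 6.309 mol
n/ν → E: 6.989, J: 6.309; J is limiting.
n(T) produced = (1/1) × 6.309 = 6.309 mol
Step 2:
n(T) available = 6.309 mol
n(D) = 4510 / 219.30 = 20.57 mol
n/ν → T: 6.309, D: 6.857; T is limiting.
n(X) = (1/1) × 6.309 = 6.309 mol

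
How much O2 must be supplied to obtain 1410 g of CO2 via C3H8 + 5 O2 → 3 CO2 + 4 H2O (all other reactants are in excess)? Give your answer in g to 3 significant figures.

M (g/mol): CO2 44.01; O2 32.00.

1710 g

n(CO2) = 1410 / 44.01 = 32.04 mol
n(O2) = (5/3) × 32.04 = 53.40 mol
mass = 53.40 × 32.00 = 1709 g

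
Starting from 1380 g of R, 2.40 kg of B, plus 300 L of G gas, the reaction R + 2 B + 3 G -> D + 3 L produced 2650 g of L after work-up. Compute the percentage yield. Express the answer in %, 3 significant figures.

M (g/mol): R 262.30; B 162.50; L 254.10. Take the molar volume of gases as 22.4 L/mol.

n(R) = 1380 / 262.30 = 5.261 mol
n(B) = 2.400×1000 / 162.50 = 14.77 mol
n(G) = 300.0 / 22.4 = 13.39 mol
n/ν for R = 5.261/1 = 5.261
n/ν for B = 14.77/2 = 7.385
n/ν for G = 13.39/3 = 4.463
Smallest n/ν is G → limiting reagent.
theoretical n(L) = (3/3) × 13.39 = 13.39 mol → 3402 g
% yield = 2650 / 3402 × 100 = 77.90 %

77.9 %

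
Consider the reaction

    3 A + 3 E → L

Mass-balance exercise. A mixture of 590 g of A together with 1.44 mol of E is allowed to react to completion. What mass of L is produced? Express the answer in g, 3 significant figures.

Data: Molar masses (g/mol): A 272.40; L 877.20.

n(A) = 590.0 / 272.40 = 2.166 mol
n(E) = 1.440 mol
n/ν for A = 2.166/3 = 0.7220
n/ν for E = 1.440/3 = 0.4800
Smallest n/ν is E → limiting reagent.
n(L) = (1/3) × 1.440 = 0.4800 mol
mass = 0.4800 × 877.20 = 421.1 g

421 g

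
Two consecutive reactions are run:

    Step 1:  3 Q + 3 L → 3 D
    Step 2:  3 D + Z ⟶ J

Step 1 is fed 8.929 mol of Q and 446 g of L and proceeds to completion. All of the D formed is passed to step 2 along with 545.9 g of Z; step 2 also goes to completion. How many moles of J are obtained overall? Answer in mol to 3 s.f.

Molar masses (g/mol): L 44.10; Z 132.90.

Step 1:
n(Q) = 8.929 mol
n(L) = 446.0 / 44.10 = 10.11 mol
n/ν for Q = 8.929/3 = 2.976
n/ν for L = 10.11/3 = 3.370
Smallest n/ν is Q → limiting reagent.
n(D) produced = (3/3) × 8.929 = 8.929 mol
Step 2:
n(D) available = 8.929 mol
n(Z) = 545.9 / 132.90 = 4.108 mol
n/ν for D = 8.929/3 = 2.976
n/ν for Z = 4.108/1 = 4.108
Smallest n/ν is D → limiting reagent.
n(J) = (1/3) × 8.929 = 2.976 mol

2.98 mol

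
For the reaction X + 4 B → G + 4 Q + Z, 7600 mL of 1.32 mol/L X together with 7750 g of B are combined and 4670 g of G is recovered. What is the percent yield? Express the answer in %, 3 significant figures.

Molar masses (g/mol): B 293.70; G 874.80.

80.9 %

n(X) = 1.32 × 7600/1000 = 10.03 mol
n(B) = 7750 / 293.70 = 26.39 mol
n/ν for X = 10.03/1 = 10.03
n/ν for B = 26.39/4 = 6.598
Smallest n/ν is B → limiting reagent.
theoretical n(G) = (1/4) × 26.39 = 6.598 mol → 5772 g
% yield = 4670 / 5772 × 100 = 80.91 %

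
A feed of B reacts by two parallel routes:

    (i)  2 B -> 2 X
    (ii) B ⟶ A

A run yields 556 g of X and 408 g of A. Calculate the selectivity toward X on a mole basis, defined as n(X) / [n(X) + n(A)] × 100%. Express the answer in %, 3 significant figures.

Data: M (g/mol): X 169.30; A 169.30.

n(X) = 556 / 169.30 = 3.284 mol
n(A) = 408 / 169.30 = 2.410 mol
selectivity = 3.284/(3.284+2.410) × 100 = 57.67 %

57.7 %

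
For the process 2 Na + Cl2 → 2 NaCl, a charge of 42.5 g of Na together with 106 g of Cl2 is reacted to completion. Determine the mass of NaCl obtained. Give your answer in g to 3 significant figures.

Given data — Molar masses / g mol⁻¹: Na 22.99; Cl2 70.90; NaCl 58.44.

108 g

n(Na) = 42.50 / 22.99 = 1.849 mol
n(Cl2) = 106.0 / 70.90 = 1.495 mol
n/ν for Na = 1.849/2 = 0.9245
n/ν for Cl2 = 1.495/1 = 1.495
Smallest n/ν is Na → limiting reagent.
n(NaCl) = (2/2) × 1.849 = 1.849 mol
mass = 1.849 × 58.44 = 108.1 g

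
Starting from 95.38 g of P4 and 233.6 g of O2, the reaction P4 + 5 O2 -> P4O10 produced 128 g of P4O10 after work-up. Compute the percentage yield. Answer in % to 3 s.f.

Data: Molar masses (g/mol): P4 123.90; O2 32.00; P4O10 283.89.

n(P4) = 95.38 / 123.90 = 0.7698 mol
n(O2) = 233.6 / 32.00 = 7.300 mol
n/ν for P4 = 0.7698/1 = 0.7698
n/ν for O2 = 7.300/5 = 1.460
Smallest n/ν is P4 → limiting reagent.
theoretical n(P4O10) = (1/1) × 0.7698 = 0.7698 mol → 218.5 g
% yield = 128 / 218.5 × 100 = 58.58 %

58.6 %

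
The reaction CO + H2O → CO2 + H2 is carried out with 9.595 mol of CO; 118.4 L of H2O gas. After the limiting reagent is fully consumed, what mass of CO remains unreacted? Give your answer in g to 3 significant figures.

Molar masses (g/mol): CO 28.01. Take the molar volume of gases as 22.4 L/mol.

n(CO) = 9.595 mol
n(H2O) = 118.4 / 22.4 = 5.286 mol
n/ν → CO: 9.595, H2O: 5.286; H2O is limiting.
CO consumed = (1/1) × 5.286 = 5.286 mol
CO remaining = 9.595 − 5.286 = 4.309 mol
mass = 4.309 × 28.01 = 120.7 g

121 g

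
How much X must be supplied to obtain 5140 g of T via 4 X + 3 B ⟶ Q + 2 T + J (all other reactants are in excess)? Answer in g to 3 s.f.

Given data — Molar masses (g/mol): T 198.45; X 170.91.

8850 g

n(T) = 5140 / 198.45 = 25.90 mol
n(X) = (4/2) × 25.90 = 51.80 mol
mass = 51.80 × 170.91 = 8853 g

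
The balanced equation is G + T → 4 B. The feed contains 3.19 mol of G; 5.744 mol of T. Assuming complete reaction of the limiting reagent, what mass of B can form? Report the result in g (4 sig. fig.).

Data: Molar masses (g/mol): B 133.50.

n(G) = 3.190 mol
n(T) = 5.744 mol
n/ν for G = 3.190/1 = 3.190
n/ν for T = 5.744/1 = 5.744
Smallest n/ν is G → limiting reagent.
n(B) = (4/1) × 3.190 = 12.76 mol
mass = 12.76 × 133.50 = 1703 g

1703 g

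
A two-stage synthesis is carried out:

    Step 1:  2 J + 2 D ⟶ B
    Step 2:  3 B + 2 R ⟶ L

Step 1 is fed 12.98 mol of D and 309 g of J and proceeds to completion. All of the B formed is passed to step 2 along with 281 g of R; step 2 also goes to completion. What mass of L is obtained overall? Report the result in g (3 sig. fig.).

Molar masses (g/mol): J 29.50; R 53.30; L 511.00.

Step 1:
n(D) = 12.98 mol
n(J) = 309.0 / 29.50 = 10.47 mol
n/ν for D = 12.98/2 = 6.490
n/ν for J = 10.47/2 = 5.235
Smallest n/ν is J → limiting reagent.
n(B) produced = (1/2) × 10.47 = 5.235 mol
Step 2:
n(B) available = 5.235 mol
n(R) = 281.0 / 53.30 = 5.272 mol
n/ν for B = 5.235/3 = 1.745
n/ν for R = 5.272/2 = 2.636
Smallest n/ν is B → limiting reagent.
n(L) = (1/3) × 5.235 = 1.745 mol
mass = 1.745 × 511.00 = 891.7 g

892 g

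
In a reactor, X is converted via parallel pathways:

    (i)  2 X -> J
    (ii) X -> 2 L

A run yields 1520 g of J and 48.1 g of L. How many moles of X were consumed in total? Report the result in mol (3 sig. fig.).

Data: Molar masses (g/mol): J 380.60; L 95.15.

8.24 mol

n(J) = 1520 / 380.60 = 3.994 mol
n(L) = 48.1 / 95.15 = 0.5055 mol
n(X) via (i) = (2/1)×3.994 = 7.988 mol
n(X) via (ii) = (1/2)×0.5055 = 0.2528 mol
total n(X) = 7.988 + 0.2528 = 8.241 mol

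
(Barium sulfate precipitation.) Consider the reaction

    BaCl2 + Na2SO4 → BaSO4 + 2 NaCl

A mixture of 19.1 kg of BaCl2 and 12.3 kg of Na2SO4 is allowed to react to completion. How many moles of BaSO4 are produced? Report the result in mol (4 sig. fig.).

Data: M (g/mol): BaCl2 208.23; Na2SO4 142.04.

86.60 mol

n(BaCl2) = 19.10×1000 / 208.23 = 91.73 mol
n(Na2SO4) = 12.30×1000 / 142.04 = 86.60 mol
n/ν for BaCl2 = 91.73/1 = 91.73
n/ν for Na2SO4 = 86.60/1 = 86.60
Smallest n/ν is Na2SO4 → limiting reagent.
n(BaSO4) = (1/1) × 86.60 = 86.60 mol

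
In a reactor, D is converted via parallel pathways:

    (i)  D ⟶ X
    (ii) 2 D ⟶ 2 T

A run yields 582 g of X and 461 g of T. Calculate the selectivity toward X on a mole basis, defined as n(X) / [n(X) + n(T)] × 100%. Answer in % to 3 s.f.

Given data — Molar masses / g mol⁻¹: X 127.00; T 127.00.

n(X) = 582 / 127.00 = 4.583 mol
n(T) = 461 / 127.00 = 3.630 mol
selectivity = 4.583/(4.583+3.630) × 100 = 55.80 %

55.8 %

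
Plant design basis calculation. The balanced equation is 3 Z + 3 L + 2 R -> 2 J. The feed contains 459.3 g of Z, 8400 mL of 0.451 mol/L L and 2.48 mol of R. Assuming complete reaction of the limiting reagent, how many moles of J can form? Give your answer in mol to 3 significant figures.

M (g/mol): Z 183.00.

n(Z) = 459.3 / 183.00 = 2.510 mol
n(L) = 0.451 × 8400/1000 = 3.788 mol
n(R) = 2.480 mol
n/ν for Z = 2.510/3 = 0.8367
n/ν for L = 3.788/3 = 1.263
n/ν for R = 2.480/2 = 1.240
Smallest n/ν is Z → limiting reagent.
n(J) = (2/3) × 2.510 = 1.673 mol

1.67 mol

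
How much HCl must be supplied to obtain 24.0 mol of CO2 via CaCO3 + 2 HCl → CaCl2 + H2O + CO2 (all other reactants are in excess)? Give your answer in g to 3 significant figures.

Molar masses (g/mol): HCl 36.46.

1750 g

n(CO2) = 24.00 mol
n(HCl) = (2/1) × 24.00 = 48.00 mol
mass = 48.00 × 36.46 = 1750 g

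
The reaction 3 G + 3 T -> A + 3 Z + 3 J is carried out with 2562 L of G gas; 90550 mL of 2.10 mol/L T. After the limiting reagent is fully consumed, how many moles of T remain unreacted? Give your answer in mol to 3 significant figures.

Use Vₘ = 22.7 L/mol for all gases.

77.3 mol

n(G) = 2562 / 22.7 = 112.9 mol
n(T) = 2.10 × 90550/1000 = 190.2 mol
n/ν for G = 112.9/3 = 37.63
n/ν for T = 190.2/3 = 63.40
Smallest n/ν is G → limiting reagent.
T consumed = (3/3) × 112.9 = 112.9 mol
T remaining = 190.2 − 112.9 = 77.30 mol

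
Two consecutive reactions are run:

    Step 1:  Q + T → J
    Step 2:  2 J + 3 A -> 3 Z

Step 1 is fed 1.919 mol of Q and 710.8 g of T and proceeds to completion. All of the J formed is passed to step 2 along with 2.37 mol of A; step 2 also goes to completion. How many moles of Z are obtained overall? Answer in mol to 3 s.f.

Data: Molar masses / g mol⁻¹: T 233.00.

2.37 mol

Step 1:
n(Q) = 1.919 mol
n(T) = 710.8 / 233.00 = 3.051 mol
n/ν for Q = 1.919/1 = 1.919
n/ν for T = 3.051/1 = 3.051
Smallest n/ν is Q → limiting reagent.
n(J) produced = (1/1) × 1.919 = 1.919 mol
Step 2:
n(J) available = 1.919 mol
n(A) = 2.370 mol
n/ν for J = 1.919/2 = 0.9595
n/ν for A = 2.370/3 = 0.7900
Smallest n/ν is A → limiting reagent.
n(Z) = (3/3) × 2.370 = 2.370 mol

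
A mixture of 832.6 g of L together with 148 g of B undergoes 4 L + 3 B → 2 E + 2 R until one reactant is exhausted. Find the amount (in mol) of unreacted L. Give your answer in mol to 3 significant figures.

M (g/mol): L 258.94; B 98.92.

n(L) = 832.6 / 258.94 = 3.215 mol
n(B) = 148.0 / 98.92 = 1.496 mol
n/ν for L = 3.215/4 = 0.8038
n/ν for B = 1.496/3 = 0.4987
Smallest n/ν is B → limiting reagent.
L consumed = (4/3) × 1.496 = 1.995 mol
L remaining = 3.215 − 1.995 = 1.220 mol

1.22 mol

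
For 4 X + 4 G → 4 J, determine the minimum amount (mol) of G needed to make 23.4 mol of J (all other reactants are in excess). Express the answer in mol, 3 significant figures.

23.4 mol

n(J) = 23.40 mol
n(G) = (4/4) × 23.40 = 23.40 mol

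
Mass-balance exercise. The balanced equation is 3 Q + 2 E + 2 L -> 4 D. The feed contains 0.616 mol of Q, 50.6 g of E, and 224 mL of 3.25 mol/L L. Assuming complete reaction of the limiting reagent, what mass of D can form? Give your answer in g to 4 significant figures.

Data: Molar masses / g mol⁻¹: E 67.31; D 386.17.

n(Q) = 0.6160 mol
n(E) = 50.60 / 67.31 = 0.7517 mol
n(L) = 3.25 × 224.0/1000 = 0.7280 mol
n/ν → Q: 0.2053, E: 0.3759, L: 0.3640; Q is limiting.
n(D) = (4/3) × 0.6160 = 0.8213 mol
mass = 0.8213 × 386.17 = 317.2 g

317.2 g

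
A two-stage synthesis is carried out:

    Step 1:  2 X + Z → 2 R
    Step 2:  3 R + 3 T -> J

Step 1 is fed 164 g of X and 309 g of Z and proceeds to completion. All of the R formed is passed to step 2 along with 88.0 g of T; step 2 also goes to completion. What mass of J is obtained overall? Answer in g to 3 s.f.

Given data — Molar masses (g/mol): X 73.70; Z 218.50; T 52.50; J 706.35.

Step 1:
n(X) = 164.0 / 73.70 = 2.225 mol
n(Z) = 309.0 / 218.50 = 1.414 mol
n/ν for X = 2.225/2 = 1.113
n/ν for Z = 1.414/1 = 1.414
Smallest n/ν is X → limiting reagent.
n(R) produced = (2/2) × 2.225 = 2.225 mol
Step 2:
n(R) available = 2.225 mol
n(T) = 88.00 / 52.50 = 1.676 mol
n/ν for R = 2.225/3 = 0.7417
n/ν for T = 1.676/3 = 0.5587
Smallest n/ν is T → limiting reagent.
n(J) = (1/3) × 1.676 = 0.5587 mol
mass = 0.5587 × 706.35 = 394.6 g

395 g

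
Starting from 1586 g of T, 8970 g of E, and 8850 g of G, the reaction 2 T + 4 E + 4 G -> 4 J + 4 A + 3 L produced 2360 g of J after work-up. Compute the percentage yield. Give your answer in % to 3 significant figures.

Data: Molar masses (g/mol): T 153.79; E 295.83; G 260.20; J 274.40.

41.7 %

n(T) = 1586 / 153.79 = 10.31 mol
n(E) = 8970 / 295.83 = 30.32 mol
n(G) = 8850 / 260.20 = 34.01 mol
n/ν for T = 10.31/2 = 5.155
n/ν for E = 30.32/4 = 7.580
n/ν for G = 34.01/4 = 8.503
Smallest n/ν is T → limiting reagent.
theoretical n(J) = (4/2) × 10.31 = 20.62 mol → 5658 g
% yield = 2360 / 5658 × 100 = 41.71 %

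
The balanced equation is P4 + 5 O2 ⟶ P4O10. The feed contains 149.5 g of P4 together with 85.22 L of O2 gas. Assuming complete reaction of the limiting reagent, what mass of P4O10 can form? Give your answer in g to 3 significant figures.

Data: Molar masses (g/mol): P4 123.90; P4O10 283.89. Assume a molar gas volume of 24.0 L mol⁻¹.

n(P4) = 149.5 / 123.90 = 1.207 mol
n(O2) = 85.22 / 24.0 = 3.551 mol
n/ν for P4 = 1.207/1 = 1.207
n/ν for O2 = 3.551/5 = 0.7102
Smallest n/ν is O2 → limiting reagent.
n(P4O10) = (1/5) × 3.551 = 0.7102 mol
mass = 0.7102 × 283.89 = 201.6 g

202 g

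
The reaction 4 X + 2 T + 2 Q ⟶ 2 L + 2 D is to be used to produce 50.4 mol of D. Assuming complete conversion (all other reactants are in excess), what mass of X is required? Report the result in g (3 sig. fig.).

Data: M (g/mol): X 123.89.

12500 g

n(D) = 50.40 mol
n(X) = (4/2) × 50.40 = 100.8 mol
mass = 100.8 × 123.89 = 12490 g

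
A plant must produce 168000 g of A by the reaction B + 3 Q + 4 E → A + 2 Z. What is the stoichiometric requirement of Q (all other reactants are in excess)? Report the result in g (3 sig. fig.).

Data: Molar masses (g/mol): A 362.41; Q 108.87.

n(A) = 168000 / 362.41 = 463.6 mol
n(Q) = (3/1) × 463.6 = 1391 mol
mass = 1391 × 108.87 = 151400 g

151000 g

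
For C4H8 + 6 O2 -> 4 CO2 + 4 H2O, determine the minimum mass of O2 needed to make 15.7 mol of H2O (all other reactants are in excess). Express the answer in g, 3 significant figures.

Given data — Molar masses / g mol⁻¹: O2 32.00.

754 g

n(H2O) = 15.70 mol
n(O2) = (6/4) × 15.70 = 23.55 mol
mass = 23.55 × 32.00 = 753.6 g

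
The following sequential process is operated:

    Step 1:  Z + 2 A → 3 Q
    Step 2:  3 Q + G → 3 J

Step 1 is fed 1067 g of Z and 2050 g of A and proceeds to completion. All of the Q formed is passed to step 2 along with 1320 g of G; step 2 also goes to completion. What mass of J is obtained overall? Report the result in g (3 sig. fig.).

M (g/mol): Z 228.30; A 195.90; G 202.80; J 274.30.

3850 g

Step 1:
n(Z) = 1067 / 228.30 = 4.674 mol
n(A) = 2050 / 195.90 = 10.46 mol
n/ν for Z = 4.674/1 = 4.674
n/ν for A = 10.46/2 = 5.230
Smallest n/ν is Z → limiting reagent.
n(Q) produced = (3/1) × 4.674 = 14.02 mol
Step 2:
n(Q) available = 14.02 mol
n(G) = 1320 / 202.80 = 6.509 mol
n/ν for Q = 14.02/3 = 4.673
n/ν for G = 6.509/1 = 6.509
Smallest n/ν is Q → limiting reagent.
n(J) = (3/3) × 14.02 = 14.02 mol
mass = 14.02 × 274.30 = 3846 g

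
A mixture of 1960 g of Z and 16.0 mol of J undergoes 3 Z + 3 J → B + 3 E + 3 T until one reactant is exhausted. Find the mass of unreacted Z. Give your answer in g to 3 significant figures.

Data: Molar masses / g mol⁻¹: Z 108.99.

n(Z) = 1960 / 108.99 = 17.98 mol
n(J) = 16.00 mol
n/ν for Z = 17.98/3 = 5.993
n/ν for J = 16.00/3 = 5.333
Smallest n/ν is J → limiting reagent.
Z consumed = (3/3) × 16.00 = 16.00 mol
Z remaining = 17.98 − 16.00 = 1.980 mol
mass = 1.980 × 108.99 = 215.8 g

216 g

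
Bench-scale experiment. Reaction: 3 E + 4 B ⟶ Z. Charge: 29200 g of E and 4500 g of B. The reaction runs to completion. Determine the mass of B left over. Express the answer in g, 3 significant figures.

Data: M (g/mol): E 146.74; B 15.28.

n(E) = 29200 / 146.74 = 199.0 mol
n(B) = 4500 / 15.28 = 294.5 mol
n/ν for E = 199.0/3 = 66.33
n/ν for B = 294.5/4 = 73.63
Smallest n/ν is E → limiting reagent.
B consumed = (4/3) × 199.0 = 265.3 mol
B remaining = 294.5 − 265.3 = 29.20 mol
mass = 29.20 × 15.28 = 446.2 g

446 g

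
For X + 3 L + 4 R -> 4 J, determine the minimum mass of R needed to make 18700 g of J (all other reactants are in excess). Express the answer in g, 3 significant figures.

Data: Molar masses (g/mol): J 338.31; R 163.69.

9050 g

n(J) = 18700 / 338.31 = 55.27 mol
n(R) = (4/4) × 55.27 = 55.27 mol
mass = 55.27 × 163.69 = 9047 g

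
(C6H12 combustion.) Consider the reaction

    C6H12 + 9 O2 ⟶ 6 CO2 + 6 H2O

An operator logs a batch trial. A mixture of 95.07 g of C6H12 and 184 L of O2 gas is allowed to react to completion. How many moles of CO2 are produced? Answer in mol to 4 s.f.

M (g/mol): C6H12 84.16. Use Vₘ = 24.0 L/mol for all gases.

n(C6H12) = 95.07 / 84.16 = 1.130 mol
n(O2) = 184.0 / 24.0 = 7.667 mol
n/ν for C6H12 = 1.130/1 = 1.130
n/ν for O2 = 7.667/9 = 0.8519
Smallest n/ν is O2 → limiting reagent.
n(CO2) = (6/9) × 7.667 = 5.111 mol

5.111 mol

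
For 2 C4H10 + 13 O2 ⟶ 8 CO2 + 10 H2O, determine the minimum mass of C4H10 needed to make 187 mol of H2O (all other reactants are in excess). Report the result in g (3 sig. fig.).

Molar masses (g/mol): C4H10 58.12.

n(H2O) = 187.0 mol
n(C4H10) = (2/10) × 187.0 = 37.40 mol
mass = 37.40 × 58.12 = 2174 g

2170 g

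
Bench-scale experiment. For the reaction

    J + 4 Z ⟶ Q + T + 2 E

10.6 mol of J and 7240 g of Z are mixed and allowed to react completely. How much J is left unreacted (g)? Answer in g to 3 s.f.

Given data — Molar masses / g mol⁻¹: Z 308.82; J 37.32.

n(J) = 10.60 mol
n(Z) = 7240 / 308.82 = 23.44 mol
n/ν for J = 10.60/1 = 10.60
n/ν for Z = 23.44/4 = 5.860
Smallest n/ν is Z → limiting reagent.
J consumed = (1/4) × 23.44 = 5.860 mol
J remaining = 10.60 − 5.860 = 4.740 mol
mass = 4.740 × 37.32 = 176.9 g

177 g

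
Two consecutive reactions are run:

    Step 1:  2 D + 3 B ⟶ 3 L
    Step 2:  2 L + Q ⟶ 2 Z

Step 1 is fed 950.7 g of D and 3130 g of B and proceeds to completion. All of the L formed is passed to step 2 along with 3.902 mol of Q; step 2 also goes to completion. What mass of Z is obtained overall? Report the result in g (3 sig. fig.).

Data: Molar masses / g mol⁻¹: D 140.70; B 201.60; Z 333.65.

2600 g

Step 1:
n(D) = 950.7 / 140.70 = 6.757 mol
n(B) = 3130 / 201.60 = 15.53 mol
n/ν → D: 3.379, B: 5.177; D is limiting.
n(L) produced = (3/2) × 6.757 = 10.14 mol
Step 2:
n(L) available = 10.14 mol
n(Q) = 3.902 mol
n/ν → L: 5.070, Q: 3.902; Q is limiting.
n(Z) = (2/1) × 3.902 = 7.804 mol
mass = 7.804 × 333.65 = 2604 g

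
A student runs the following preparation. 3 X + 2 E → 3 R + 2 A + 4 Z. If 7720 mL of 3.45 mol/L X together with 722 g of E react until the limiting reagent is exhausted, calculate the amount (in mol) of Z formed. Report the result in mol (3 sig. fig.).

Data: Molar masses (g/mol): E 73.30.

n(X) = 3.45 × 7720/1000 = 26.63 mol
n(E) = 722.0 / 73.30 = 9.850 mol
n/ν for X = 26.63/3 = 8.877
n/ν for E = 9.850/2 = 4.925
Smallest n/ν is E → limiting reagent.
n(Z) = (4/2) × 9.850 = 19.70 mol

19.7 mol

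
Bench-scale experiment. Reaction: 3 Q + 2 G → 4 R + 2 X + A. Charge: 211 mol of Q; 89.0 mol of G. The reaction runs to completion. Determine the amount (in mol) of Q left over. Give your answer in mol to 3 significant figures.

n(Q) = 211.0 mol
n(G) = 89.00 mol
n/ν for Q = 211.0/3 = 70.33
n/ν for G = 89.00/2 = 44.50
Smallest n/ν is G → limiting reagent.
Q consumed = (3/2) × 89.00 = 133.5 mol
Q remaining = 211.0 − 133.5 = 77.50 mol

77.5 mol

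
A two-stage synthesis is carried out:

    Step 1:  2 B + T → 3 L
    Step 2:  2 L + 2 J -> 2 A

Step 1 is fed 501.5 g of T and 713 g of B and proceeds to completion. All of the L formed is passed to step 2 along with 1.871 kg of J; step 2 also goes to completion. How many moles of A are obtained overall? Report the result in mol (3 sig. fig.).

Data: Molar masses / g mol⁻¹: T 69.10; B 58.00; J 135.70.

13.8 mol

Step 1:
n(T) = 501.5 / 69.10 = 7.258 mol
n(B) = 713.0 / 58.00 = 12.29 mol
n/ν for T = 7.258/1 = 7.258
n/ν for B = 12.29/2 = 6.145
Smallest n/ν is B → limiting reagent.
n(L) produced = (3/2) × 12.29 = 18.44 mol
Step 2:
n(L) available = 18.44 mol
n(J) = 1.871×1000 / 135.70 = 13.79 mol
n/ν for L = 18.44/2 = 9.220
n/ν for J = 13.79/2 = 6.895
Smallest n/ν is J → limiting reagent.
n(A) = (2/2) × 13.79 = 13.79 mol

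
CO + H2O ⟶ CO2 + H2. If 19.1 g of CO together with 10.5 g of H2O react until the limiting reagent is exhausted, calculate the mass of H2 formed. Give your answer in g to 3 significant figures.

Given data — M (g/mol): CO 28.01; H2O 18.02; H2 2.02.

n(CO) = 19.10 / 28.01 = 0.6819 mol
n(H2O) = 10.50 / 18.02 = 0.5827 mol
n/ν for CO = 0.6819/1 = 0.6819
n/ν for H2O = 0.5827/1 = 0.5827
Smallest n/ν is H2O → limiting reagent.
n(H2) = (1/1) × 0.5827 = 0.5827 mol
mass = 0.5827 × 2.02 = 1.177 g

1.18 g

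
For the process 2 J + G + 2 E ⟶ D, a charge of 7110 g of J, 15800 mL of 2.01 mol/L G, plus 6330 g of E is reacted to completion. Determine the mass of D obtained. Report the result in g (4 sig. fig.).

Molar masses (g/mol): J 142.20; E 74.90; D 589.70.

14740 g

n(J) = 7110 / 142.20 = 50.00 mol
n(G) = 2.01 × 15800/1000 = 31.76 mol
n(E) = 6330 / 74.90 = 84.51 mol
n/ν → J: 25.00, G: 31.76, E: 42.26; J is limiting.
n(D) = (1/2) × 50.00 = 25.00 mol
mass = 25.00 × 589.70 = 14740 g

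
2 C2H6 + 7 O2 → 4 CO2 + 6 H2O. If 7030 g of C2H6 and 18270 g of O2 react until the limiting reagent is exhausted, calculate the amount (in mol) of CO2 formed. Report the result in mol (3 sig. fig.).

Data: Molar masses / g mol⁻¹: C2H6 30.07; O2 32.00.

n(C2H6) = 7030 / 30.07 = 233.8 mol
n(O2) = 18270 / 32.00 = 570.9 mol
n/ν → C2H6: 116.9, O2: 81.56; O2 is limiting.
n(CO2) = (4/7) × 570.9 = 326.2 mol

326 mol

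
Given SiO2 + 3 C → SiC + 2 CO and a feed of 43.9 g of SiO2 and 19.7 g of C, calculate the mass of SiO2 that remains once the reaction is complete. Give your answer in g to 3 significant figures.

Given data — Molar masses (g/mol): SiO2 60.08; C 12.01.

n(SiO2) = 43.90 / 60.08 = 0.7307 mol
n(C) = 19.70 / 12.01 = 1.640 mol
n/ν for SiO2 = 0.7307/1 = 0.7307
n/ν for C = 1.640/3 = 0.5467
Smallest n/ν is C → limiting reagent.
SiO2 consumed = (1/3) × 1.640 = 0.5467 mol
SiO2 remaining = 0.7307 − 0.5467 = 0.1840 mol
mass = 0.1840 × 60.08 = 11.05 g

11.1 g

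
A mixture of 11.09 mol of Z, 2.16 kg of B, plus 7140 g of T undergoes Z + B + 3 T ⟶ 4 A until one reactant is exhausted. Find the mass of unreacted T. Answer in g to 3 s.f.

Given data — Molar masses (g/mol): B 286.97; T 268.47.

n(Z) = 11.09 mol
n(B) = 2.160×1000 / 286.97 = 7.527 mol
n(T) = 7140 / 268.47 = 26.60 mol
n/ν for Z = 11.09/1 = 11.09
n/ν for B = 7.527/1 = 7.527
n/ν for T = 26.60/3 = 8.867
Smallest n/ν is B → limiting reagent.
T consumed = (3/1) × 7.527 = 22.58 mol
T remaining = 26.60 − 22.58 = 4.020 mol
mass = 4.020 × 268.47 = 1079 g

1080 g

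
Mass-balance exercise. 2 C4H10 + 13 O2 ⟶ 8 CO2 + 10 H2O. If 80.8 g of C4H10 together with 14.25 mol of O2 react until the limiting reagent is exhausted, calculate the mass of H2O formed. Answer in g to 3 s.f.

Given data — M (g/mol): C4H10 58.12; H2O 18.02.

n(C4H10) = 80.80 / 58.12 = 1.390 mol
n(O2) = 14.25 mol
n/ν → C4H10: 0.6950, O2: 1.096; C4H10 is limiting.
n(H2O) = (10/2) × 1.390 = 6.950 mol
mass = 6.950 × 18.02 = 125.2 g

125 g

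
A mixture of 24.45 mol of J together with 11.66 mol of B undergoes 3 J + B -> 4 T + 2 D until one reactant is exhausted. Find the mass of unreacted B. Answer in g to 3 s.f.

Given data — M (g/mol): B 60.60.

213 g

n(J) = 24.45 mol
n(B) = 11.66 mol
n/ν for J = 24.45/3 = 8.150
n/ν for B = 11.66/1 = 11.66
Smallest n/ν is J → limiting reagent.
B consumed = (1/3) × 24.45 = 8.150 mol
B remaining = 11.66 − 8.150 = 3.510 mol
mass = 3.510 × 60.60 = 212.7 g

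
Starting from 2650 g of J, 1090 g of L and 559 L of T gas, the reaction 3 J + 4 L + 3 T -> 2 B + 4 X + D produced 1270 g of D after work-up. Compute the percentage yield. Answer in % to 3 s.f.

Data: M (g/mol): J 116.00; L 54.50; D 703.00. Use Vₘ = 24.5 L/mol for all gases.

36.1 %

n(J) = 2650 / 116.00 = 22.84 mol
n(L) = 1090 / 54.50 = 20.00 mol
n(T) = 559.0 / 24.5 = 22.82 mol
n/ν for J = 22.84/3 = 7.613
n/ν for L = 20.00/4 = 5.000
n/ν for T = 22.82/3 = 7.607
Smallest n/ν is L → limiting reagent.
theoretical n(D) = (1/4) × 20.00 = 5.000 mol → 3515 g
% yield = 1270 / 3515 × 100 = 36.13 %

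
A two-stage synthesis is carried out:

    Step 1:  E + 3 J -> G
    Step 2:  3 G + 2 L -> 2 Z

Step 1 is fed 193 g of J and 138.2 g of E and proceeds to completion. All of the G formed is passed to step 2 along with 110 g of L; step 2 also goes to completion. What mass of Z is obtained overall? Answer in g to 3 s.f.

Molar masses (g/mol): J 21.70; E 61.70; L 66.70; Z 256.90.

384 g

Step 1:
n(J) = 193.0 / 21.70 = 8.894 mol
n(E) = 138.2 / 61.70 = 2.240 mol
n/ν for J = 8.894/3 = 2.965
n/ν for E = 2.240/1 = 2.240
Smallest n/ν is E → limiting reagent.
n(G) produced = (1/1) × 2.240 = 2.240 mol
Step 2:
n(G) available = 2.240 mol
n(L) = 110.0 / 66.70 = 1.649 mol
n/ν for G = 2.240/3 = 0.7467
n/ν for L = 1.649/2 = 0.8245
Smallest n/ν is G → limiting reagent.
n(Z) = (2/3) × 2.240 = 1.493 mol
mass = 1.493 × 256.90 = 383.6 g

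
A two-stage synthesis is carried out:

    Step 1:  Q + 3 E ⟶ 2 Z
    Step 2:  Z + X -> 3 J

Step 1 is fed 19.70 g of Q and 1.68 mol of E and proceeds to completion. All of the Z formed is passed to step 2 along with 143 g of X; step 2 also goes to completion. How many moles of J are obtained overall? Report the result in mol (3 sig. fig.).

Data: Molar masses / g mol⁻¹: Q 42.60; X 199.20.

Step 1:
n(Q) = 19.70 / 42.60 = 0.4624 mol
n(E) = 1.680 mol
n/ν for Q = 0.4624/1 = 0.4624
n/ν for E = 1.680/3 = 0.5600
Smallest n/ν is Q → limiting reagent.
n(Z) produced = (2/1) × 0.4624 = 0.9248 mol
Step 2:
n(Z) available = 0.9248 mol
n(X) = 143.0 / 199.20 = 0.7179 mol
n/ν for Z = 0.9248/1 = 0.9248
n/ν for X = 0.7179/1 = 0.7179
Smallest n/ν is X → limiting reagent.
n(J) = (3/1) × 0.7179 = 2.154 mol

2.15 mol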